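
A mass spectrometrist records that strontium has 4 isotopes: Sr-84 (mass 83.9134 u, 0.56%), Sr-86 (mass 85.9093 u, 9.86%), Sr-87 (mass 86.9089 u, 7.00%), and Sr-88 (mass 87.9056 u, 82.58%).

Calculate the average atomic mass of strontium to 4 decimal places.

Weight each isotope mass by its fractional abundance: 0.0056 × 83.9134 + 0.0986 × 85.9093 + 0.0700 × 86.9089 + 0.8258 × 87.9056
= 0.46992 + 8.47066 + 6.08362 + 72.59244 = 87.61664 u

87.6166 u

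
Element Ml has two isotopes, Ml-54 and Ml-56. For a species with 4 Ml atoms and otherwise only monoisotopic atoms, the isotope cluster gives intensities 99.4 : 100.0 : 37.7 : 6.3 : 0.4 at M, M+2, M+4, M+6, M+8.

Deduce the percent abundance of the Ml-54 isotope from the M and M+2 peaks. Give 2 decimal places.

79.90%

If p is the fraction of Ml that is Ml-54, then I(M+2)/I(M) = [C(4,1)·p^3·(1−p)] / p^4 = 4·(1−p)/p = 100.0/99.4 = 1.0060
(1−p)/p = 1.0060/4 = 0.2515  ⇒  p = 1/(1 + 0.2515) = 0.7990
Ml-54: 79.90%, Ml-56: 20.10%.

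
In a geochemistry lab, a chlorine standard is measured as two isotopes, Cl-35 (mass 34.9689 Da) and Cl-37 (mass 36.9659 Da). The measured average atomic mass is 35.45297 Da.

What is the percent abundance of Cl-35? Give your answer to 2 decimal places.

With x = fraction of Cl-35 (so Cl-37 is 1 − x):
34.9689·x + 36.9659·(1 − x) = 35.45297
(34.9689 − 36.9659)·x = 35.45297 − 36.9659
x = -1.51293 / -1.9970 = 0.75760 → 75.76% Cl-35, 24.24% Cl-37.

75.76%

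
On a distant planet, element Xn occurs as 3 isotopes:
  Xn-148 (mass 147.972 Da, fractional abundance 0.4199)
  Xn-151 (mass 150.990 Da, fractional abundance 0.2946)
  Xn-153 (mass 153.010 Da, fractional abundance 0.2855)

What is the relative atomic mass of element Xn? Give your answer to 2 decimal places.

Ar = Σ fᵢ·mᵢ = 0.4199 × 147.972 + 0.2946 × 150.990 + 0.2855 × 153.010
= 62.1334 + 44.4817 + 43.6844 = 150.2995 Da

150.30 Da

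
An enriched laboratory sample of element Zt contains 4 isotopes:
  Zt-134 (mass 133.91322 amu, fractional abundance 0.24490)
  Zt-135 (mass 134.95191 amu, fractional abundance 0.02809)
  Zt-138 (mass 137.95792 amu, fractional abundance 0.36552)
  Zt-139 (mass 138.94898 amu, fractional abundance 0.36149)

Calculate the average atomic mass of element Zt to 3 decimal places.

137.241 amu

Ar = Σ fᵢ·mᵢ = 0.24490 × 133.91322 + 0.02809 × 134.95191 + 0.36552 × 137.95792 + 0.36149 × 138.94898
= 32.795348 + 3.790799 + 50.426379 + 50.228667 = 137.241193 amu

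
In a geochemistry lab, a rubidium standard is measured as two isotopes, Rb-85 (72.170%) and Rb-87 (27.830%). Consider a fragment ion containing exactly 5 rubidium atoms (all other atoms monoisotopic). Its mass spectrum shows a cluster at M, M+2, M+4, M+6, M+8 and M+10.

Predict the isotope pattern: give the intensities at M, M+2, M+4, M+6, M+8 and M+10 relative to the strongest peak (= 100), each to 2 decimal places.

The 5 Rb atoms are independent, so intensities follow the terms of (0.72170 + 0.27830)^5.
P(M) = 0.72170^5 = 0.195787
P(M+2) = 5 × 0.72170^4 × 0.27830^1 = 0.377494
P(M+4) = 10 × 0.72170^3 × 0.27830^2 = 0.291136
P(M+6) = 10 × 0.72170^2 × 0.27830^3 = 0.112267
P(M+8) = 5 × 0.72170^1 × 0.27830^4 = 0.021646
P(M+10) = 0.27830^5 = 0.001669
The M+2 peak is largest (0.377494); scaling to 100 gives 51.86 : 100.00 : 77.12 : 29.74 : 5.73 : 0.44.

51.86 : 100.00 : 77.12 : 29.74 : 5.73 : 0.44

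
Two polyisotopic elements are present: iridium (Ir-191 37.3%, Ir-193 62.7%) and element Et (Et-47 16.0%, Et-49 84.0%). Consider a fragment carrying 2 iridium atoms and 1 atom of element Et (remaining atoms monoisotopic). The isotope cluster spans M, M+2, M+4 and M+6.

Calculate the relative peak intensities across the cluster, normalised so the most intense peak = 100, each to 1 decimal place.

4.9 : 42.1 : 100.0 : 72.4

Iridium pattern (n=2): 0.139129 : 0.467742 : 0.393129
Element Et pattern (n=1): 0.1600 : 0.8400
Convolve the two distributions (both contribute in 2-u steps):
  M: 0.139129×0.1600 = 0.022261
  M+2: 0.139129×0.8400 + 0.467742×0.1600 = 0.191707
  M+4: 0.467742×0.8400 + 0.393129×0.1600 = 0.455804
  M+6: 0.393129×0.8400 = 0.330228
Scale to base peak (0.455804) = 100: 4.9 : 42.1 : 100.0 : 72.4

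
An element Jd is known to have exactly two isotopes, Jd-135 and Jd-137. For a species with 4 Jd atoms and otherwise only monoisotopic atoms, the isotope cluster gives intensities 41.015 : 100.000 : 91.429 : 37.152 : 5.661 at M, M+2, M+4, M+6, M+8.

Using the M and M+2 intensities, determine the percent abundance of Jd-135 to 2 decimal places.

62.13%

Write p for the Jd-135 fraction. I(M+2)/I(M) = [C(4,1)·p^3·(1−p)] / p^4 = 4·(1−p)/p = 100.000/41.015 = 2.4381
(1−p)/p = 2.4381/4 = 0.6095  ⇒  p = 1/(1 + 0.6095) = 0.6213
Jd-135: 62.13%, Jd-137: 37.87%.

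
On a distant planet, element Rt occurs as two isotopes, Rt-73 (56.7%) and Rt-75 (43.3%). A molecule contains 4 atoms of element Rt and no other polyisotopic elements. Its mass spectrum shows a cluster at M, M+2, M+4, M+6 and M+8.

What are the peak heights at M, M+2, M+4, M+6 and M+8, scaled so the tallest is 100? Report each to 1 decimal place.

28.6 : 87.3 : 100.0 : 50.9 : 9.7

The 4 Rt atoms are independent, so intensities follow the terms of (0.567 + 0.433)^4.
P(M) = 0.567^4 = 0.103355
P(M+2) = 4 × 0.567^3 × 0.433^1 = 0.315716
P(M+4) = 6 × 0.567^2 × 0.433^2 = 0.361654
P(M+6) = 4 × 0.567^1 × 0.433^3 = 0.184122
P(M+8) = 0.433^4 = 0.035152
The M+4 peak is largest (0.361654); scaling to 100 gives 28.6 : 87.3 : 100.0 : 50.9 : 9.7.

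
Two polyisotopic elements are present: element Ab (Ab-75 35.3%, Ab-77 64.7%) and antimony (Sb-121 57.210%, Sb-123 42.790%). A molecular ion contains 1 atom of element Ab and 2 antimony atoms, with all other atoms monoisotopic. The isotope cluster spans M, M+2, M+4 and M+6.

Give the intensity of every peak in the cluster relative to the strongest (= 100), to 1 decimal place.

30.0 : 100.0 : 99.2 : 30.8

Element Ab pattern (n=1): 0.3530 : 0.6470
Antimony pattern (n=2): 0.32729841 : 0.48960318 : 0.18309841
Convolve the two distributions (both contribute in 2-u steps):
  M: 0.3530×0.32729841 = 0.115536
  M+2: 0.3530×0.48960318 + 0.6470×0.32729841 = 0.384592
  M+4: 0.3530×0.18309841 + 0.6470×0.48960318 = 0.381407
  M+6: 0.6470×0.18309841 = 0.118465
Scale to base peak (0.384592) = 100: 30.0 : 100.0 : 99.2 : 30.8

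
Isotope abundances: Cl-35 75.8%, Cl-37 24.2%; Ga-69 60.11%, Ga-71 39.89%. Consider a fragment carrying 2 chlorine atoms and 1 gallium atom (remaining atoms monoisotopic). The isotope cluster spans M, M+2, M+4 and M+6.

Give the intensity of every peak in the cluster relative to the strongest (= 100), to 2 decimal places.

Chlorine pattern (n=2): 0.574564 : 0.366872 : 0.058564
Gallium pattern (n=1): 0.6011 : 0.3989
Convolve the two distributions (both contribute in 2-u steps):
  M: 0.574564×0.6011 = 0.345370
  M+2: 0.574564×0.3989 + 0.366872×0.6011 = 0.449720
  M+4: 0.366872×0.3989 + 0.058564×0.6011 = 0.181548
  M+6: 0.058564×0.3989 = 0.023361
Scale to base peak (0.449720) = 100: 76.80 : 100.00 : 40.37 : 5.19

76.80 : 100.00 : 40.37 : 5.19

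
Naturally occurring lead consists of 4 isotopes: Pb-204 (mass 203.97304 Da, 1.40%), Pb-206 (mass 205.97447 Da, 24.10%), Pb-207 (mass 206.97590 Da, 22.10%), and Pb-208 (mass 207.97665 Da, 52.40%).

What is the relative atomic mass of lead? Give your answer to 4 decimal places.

Weight each isotope mass by its fractional abundance: 0.0140 × 203.97304 + 0.2410 × 205.97447 + 0.2210 × 206.97590 + 0.5240 × 207.97665
= 2.855623 + 49.639847 + 45.741674 + 108.979765 = 207.216909 Da

207.2169 Da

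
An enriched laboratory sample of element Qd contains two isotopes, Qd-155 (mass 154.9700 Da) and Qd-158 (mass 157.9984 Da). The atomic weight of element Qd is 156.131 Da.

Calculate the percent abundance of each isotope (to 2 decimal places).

Writing the weighted mean with unknown fraction x of Qd-155:
154.9700·x + 157.9984·(1 − x) = 156.131
(154.9700 − 157.9984)·x = 156.131 − 157.9984
x = -1.8674 / -3.0284 = 0.61663 → 61.66% Qd-155, 38.34% Qd-158.

Qd-155: 61.66%, Qd-158: 38.34%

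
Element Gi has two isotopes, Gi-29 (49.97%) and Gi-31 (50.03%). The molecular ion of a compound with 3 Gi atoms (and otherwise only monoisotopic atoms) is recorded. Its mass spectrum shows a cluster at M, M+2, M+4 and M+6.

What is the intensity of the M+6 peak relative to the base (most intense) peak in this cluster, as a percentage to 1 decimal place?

33.4%

Binomial terms of (0.4997 + 0.5003)^3: M 0.1248, M+2 0.3748, M+4 0.3752, M+6 0.1252 → M+4 is the base peak.
P(M+4) = C(3,2) × 0.4997^1 × 0.5003^2 = 3 × 0.4997 × 0.25030009 = 0.375225 (base)
P(M+6) = C(3,3) × 0.4997^0 × 0.5003^3 = 1 × 1.0000 × 0.12522514 = 0.125225
Relative intensity = 0.125225 / 0.375225 × 100 = 33.4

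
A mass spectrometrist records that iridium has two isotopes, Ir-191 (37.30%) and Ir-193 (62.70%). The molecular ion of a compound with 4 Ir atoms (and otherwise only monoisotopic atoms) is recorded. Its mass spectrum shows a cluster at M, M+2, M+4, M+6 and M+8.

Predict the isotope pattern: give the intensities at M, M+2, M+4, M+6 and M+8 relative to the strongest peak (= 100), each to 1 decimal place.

5.3 : 35.4 : 89.2 : 100.0 : 42.0

Expanding (0.3730 + 0.6270)^4:
P(M) = 0.3730^4 = 0.019357
P(M+2) = 4 × 0.3730^3 × 0.6270^1 = 0.130153
P(M+4) = 6 × 0.3730^2 × 0.6270^2 = 0.328174
P(M+6) = 4 × 0.3730^1 × 0.6270^3 = 0.367766
P(M+8) = 0.6270^4 = 0.154550
The M+6 peak is largest (0.367766); scaling to 100 gives 5.3 : 35.4 : 89.2 : 100.0 : 42.0.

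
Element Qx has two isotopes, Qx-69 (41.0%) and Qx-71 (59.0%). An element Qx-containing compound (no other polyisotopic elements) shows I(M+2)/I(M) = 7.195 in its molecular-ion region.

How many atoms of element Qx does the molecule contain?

For n independent Qx atoms, I(M+2)/I(M) = n · (abundance Qx-71) / (abundance Qx-69) = n · 0.590/0.410.
n = 7.195 × 0.410/0.590 = 5.00 ≈ 5

5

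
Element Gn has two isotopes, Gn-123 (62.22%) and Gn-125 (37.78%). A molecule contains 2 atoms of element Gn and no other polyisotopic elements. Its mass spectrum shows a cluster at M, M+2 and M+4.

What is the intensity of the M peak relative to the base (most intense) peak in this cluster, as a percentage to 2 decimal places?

(0.6222 + 0.3778)^2 gives M 0.3871, M+2 0.4701, M+4 0.1427; the largest is M+2.
P(M+2) = C(2,1) × 0.6222^1 × 0.3778^1 = 2 × 0.6222 × 0.3778 = 0.470134 (base)
P(M) = C(2,0) × 0.6222^2 × 0.3778^0 = 1 × 0.38713284 × 1.0000 = 0.387133
Relative intensity = 0.387133 / 0.470134 × 100 = 82.35

82.35%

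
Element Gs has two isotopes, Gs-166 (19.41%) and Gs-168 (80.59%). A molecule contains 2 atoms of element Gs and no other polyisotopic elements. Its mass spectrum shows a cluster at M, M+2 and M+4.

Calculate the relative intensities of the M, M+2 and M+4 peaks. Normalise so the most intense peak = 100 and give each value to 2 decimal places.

Each Gs atom is independently Gs-166 (p = 0.1941) or Gs-168 (q = 0.8059); the cluster is the binomial expansion (p + q)^2.
P(M) = 0.1941^2 = 0.037675
P(M+2) = 2 × 0.1941^1 × 0.8059^1 = 0.312850
P(M+4) = 0.8059^2 = 0.649475
The M+4 peak is largest (0.649475); scaling to 100 gives 5.80 : 48.17 : 100.00.

5.80 : 48.17 : 100.00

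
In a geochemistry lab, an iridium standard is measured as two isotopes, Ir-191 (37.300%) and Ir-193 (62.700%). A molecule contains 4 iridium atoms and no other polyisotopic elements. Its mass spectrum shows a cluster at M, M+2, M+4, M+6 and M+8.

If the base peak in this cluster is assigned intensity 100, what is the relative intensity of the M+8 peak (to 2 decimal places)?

42.02

Term probabilities: M 0.0194, M+2 0.1302, M+4 0.3282, M+6 0.3678, M+8 0.1546. Base peak = M+6.
P(M+6) = C(4,3) × 0.37300^1 × 0.62700^3 = 4 × 0.3730 × 0.24649188 = 0.367766 (base)
P(M+8) = C(4,4) × 0.37300^0 × 0.62700^4 = 1 × 1.0000 × 0.15455041 = 0.154550
Relative intensity = 0.154550 / 0.367766 × 100 = 42.02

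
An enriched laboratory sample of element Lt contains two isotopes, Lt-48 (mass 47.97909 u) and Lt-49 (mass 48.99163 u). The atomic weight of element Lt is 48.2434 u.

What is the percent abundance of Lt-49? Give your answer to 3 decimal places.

26.104%

Let x be the fractional abundance of Lt-48; then Lt-49 has abundance 1 − x.
47.97909·x + 48.99163·(1 − x) = 48.2434
(47.97909 − 48.99163)·x = 48.2434 − 48.99163
x = -0.74823 / -1.01254 = 0.73896 → 73.896% Lt-48, 26.104% Lt-49.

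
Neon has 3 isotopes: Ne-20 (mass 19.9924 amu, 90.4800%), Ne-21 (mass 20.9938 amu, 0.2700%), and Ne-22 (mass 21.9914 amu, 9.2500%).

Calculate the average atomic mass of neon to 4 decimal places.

Average mass = Σ (abundance × isotope mass) = 0.904800 × 19.9924 + 0.002700 × 20.9938 + 0.092500 × 21.9914
= 18.08912 + 0.05668 + 2.03420 = 20.18000 amu

20.1800 amu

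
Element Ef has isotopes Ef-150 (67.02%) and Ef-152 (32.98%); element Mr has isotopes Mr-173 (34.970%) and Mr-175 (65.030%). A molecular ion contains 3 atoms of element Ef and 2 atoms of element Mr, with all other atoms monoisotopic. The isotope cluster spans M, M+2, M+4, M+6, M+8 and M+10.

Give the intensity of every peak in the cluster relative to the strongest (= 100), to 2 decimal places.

10.34 : 53.70 : 100.00 : 81.92 : 30.55 : 4.26

Element Ef pattern (n=3): 0.30103242 : 0.44440686 : 0.21868902 : 0.0358717
Element Mr pattern (n=2): 0.12229009 : 0.45481982 : 0.42289009
Convolve the two distributions (both contribute in 2-u steps):
  M: 0.30103242×0.12229009 = 0.036813
  M+2: 0.30103242×0.45481982 + 0.44440686×0.12229009 = 0.191262
  M+4: 0.30103242×0.42289009 + 0.44440686×0.45481982 + 0.21868902×0.12229009 = 0.356172
  M+6: 0.44440686×0.42289009 + 0.21868902×0.45481982 + 0.0358717×0.12229009 = 0.291786
  M+8: 0.21868902×0.42289009 + 0.0358717×0.45481982 = 0.108797
  M+10: 0.0358717×0.42289009 = 0.015170
Scale to base peak (0.356172) = 100: 10.34 : 53.70 : 100.00 : 81.92 : 30.55 : 4.26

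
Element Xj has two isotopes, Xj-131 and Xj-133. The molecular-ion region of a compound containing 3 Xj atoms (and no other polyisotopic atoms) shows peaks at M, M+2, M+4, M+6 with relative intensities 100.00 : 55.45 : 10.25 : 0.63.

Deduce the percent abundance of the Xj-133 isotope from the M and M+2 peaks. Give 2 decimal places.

15.60%

Let p = fractional abundance of Xj-131. I(M+2)/I(M) = [C(3,1)·p^2·(1−p)] / p^3 = 3·(1−p)/p = 55.45/100.00 = 0.5545
(1−p)/p = 0.5545/3 = 0.1848  ⇒  p = 1/(1 + 0.1848) = 0.8440
Xj-131: 84.40%, Xj-133: 15.60%.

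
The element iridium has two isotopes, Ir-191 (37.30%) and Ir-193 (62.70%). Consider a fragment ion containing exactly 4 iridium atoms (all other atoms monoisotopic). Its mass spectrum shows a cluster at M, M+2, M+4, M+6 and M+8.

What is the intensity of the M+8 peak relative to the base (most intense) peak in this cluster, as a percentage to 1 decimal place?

42.0%

Term probabilities: M 0.0194, M+2 0.1302, M+4 0.3282, M+6 0.3678, M+8 0.1546. Base peak = M+6.
P(M+6) = C(4,3) × 0.3730^1 × 0.6270^3 = 4 × 0.3730 × 0.24649188 = 0.367766 (base)
P(M+8) = C(4,4) × 0.3730^0 × 0.6270^4 = 1 × 1.0000 × 0.15455041 = 0.154550
Relative intensity = 0.154550 / 0.367766 × 100 = 42.0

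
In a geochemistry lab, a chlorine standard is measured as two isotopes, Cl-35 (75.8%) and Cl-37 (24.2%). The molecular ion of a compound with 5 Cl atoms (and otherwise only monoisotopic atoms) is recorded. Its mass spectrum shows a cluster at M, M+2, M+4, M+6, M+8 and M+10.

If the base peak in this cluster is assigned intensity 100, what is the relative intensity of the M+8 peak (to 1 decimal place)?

Term probabilities: M 0.2502, M+2 0.3994, M+4 0.2551, M+6 0.0814, M+8 0.0130, M+10 0.0008. Base peak = M+2.
P(M+2) = C(5,1) × 0.758^4 × 0.242^1 = 5 × 0.33012379 × 0.2420 = 0.399450 (base)
P(M+8) = C(5,4) × 0.758^1 × 0.242^4 = 5 × 0.7580 × 0.00342974 = 0.012999
Relative intensity = 0.012999 / 0.399450 × 100 = 3.3

3.3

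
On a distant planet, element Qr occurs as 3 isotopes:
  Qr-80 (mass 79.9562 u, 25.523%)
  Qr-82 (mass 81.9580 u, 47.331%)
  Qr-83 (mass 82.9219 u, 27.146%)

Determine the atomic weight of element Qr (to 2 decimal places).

81.71 u

Weight each isotope mass by its fractional abundance: 0.25523 × 79.9562 + 0.47331 × 81.9580 + 0.27146 × 82.9219
= 20.40722 + 38.79154 + 22.50998 = 81.70874 u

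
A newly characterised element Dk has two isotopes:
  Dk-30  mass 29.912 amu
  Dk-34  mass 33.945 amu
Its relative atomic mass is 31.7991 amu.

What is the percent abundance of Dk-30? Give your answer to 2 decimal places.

53.21%

Let x be the fractional abundance of Dk-30; then Dk-34 has abundance 1 − x.
29.912·x + 33.945·(1 − x) = 31.7991
(29.912 − 33.945)·x = 31.7991 − 33.945
x = -2.1459 / -4.033 = 0.53209 → 53.21% Dk-30, 46.79% Dk-34.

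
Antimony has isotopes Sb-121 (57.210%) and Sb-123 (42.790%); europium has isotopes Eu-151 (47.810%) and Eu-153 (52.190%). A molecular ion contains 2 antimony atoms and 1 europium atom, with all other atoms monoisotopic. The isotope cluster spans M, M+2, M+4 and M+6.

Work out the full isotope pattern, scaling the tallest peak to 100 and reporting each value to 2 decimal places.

38.65 : 100.00 : 84.73 : 23.60

Antimony pattern (n=2): 0.32729841 : 0.48960318 : 0.18309841
Europium pattern (n=1): 0.4781 : 0.5219
Convolve the two distributions (both contribute in 2-u steps):
  M: 0.32729841×0.4781 = 0.156481
  M+2: 0.32729841×0.5219 + 0.48960318×0.4781 = 0.404896
  M+4: 0.48960318×0.5219 + 0.18309841×0.4781 = 0.343063
  M+6: 0.18309841×0.5219 = 0.095559
Scale to base peak (0.404896) = 100: 38.65 : 100.00 : 84.73 : 23.60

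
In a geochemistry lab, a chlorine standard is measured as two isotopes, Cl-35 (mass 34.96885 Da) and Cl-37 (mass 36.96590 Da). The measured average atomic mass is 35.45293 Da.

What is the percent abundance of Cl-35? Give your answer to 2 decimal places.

75.76%

With x = fraction of Cl-35 (so Cl-37 is 1 − x):
34.96885·x + 36.96590·(1 − x) = 35.45293
(34.96885 − 36.96590)·x = 35.45293 − 36.96590
x = -1.51297 / -1.99705 = 0.75760 → 75.76% Cl-35, 24.24% Cl-37.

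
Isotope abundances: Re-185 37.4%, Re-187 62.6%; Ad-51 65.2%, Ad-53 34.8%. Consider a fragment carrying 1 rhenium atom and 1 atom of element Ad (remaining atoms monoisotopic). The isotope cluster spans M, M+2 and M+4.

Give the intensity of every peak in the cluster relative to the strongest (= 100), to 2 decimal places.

45.30 : 100.00 : 40.47

Rhenium pattern (n=1): 0.3740 : 0.6260
Element Ad pattern (n=1): 0.6520 : 0.3480
Convolve the two distributions (both contribute in 2-u steps):
  M: 0.3740×0.6520 = 0.243848
  M+2: 0.3740×0.3480 + 0.6260×0.6520 = 0.538304
  M+4: 0.6260×0.3480 = 0.217848
Scale to base peak (0.538304) = 100: 45.30 : 100.00 : 40.47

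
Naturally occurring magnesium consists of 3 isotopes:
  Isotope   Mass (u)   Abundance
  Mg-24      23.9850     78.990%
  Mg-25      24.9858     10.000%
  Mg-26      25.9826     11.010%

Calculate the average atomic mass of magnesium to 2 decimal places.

24.31 u

Weight each isotope mass by its fractional abundance: 0.78990 × 23.9850 + 0.10000 × 24.9858 + 0.11010 × 25.9826
= 18.94575 + 2.49858 + 2.86068 = 24.30501 u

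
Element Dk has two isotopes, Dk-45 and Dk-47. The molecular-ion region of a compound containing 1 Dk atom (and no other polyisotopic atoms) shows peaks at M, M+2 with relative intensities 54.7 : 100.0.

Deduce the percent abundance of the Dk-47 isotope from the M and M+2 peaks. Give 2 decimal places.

If p is the fraction of Dk that is Dk-45, then I(M+2)/I(M) = [C(1,1)·p^0·(1−p)] / p^1 = 1·(1−p)/p = 100.0/54.7 = 1.8282
(1−p)/p = 1.8282/1 = 1.8282  ⇒  p = 1/(1 + 1.8282) = 0.3536
Dk-45: 35.36%, Dk-47: 64.64%.

64.64%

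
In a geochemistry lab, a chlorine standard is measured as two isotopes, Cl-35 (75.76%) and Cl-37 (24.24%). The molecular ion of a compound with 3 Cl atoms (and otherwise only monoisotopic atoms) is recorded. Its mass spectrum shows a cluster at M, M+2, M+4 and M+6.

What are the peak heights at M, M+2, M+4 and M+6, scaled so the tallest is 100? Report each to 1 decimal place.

Each Cl atom is independently Cl-35 (p = 0.7576) or Cl-37 (q = 0.2424); the cluster is the binomial expansion (p + q)^3.
P(M) = 0.7576^3 = 0.434830
P(M+2) = 3 × 0.7576^2 × 0.2424^1 = 0.417382
P(M+4) = 3 × 0.7576^1 × 0.2424^2 = 0.133545
P(M+6) = 0.2424^3 = 0.014243
The M peak is largest (0.434830); scaling to 100 gives 100.0 : 96.0 : 30.7 : 3.3.

100.0 : 96.0 : 30.7 : 3.3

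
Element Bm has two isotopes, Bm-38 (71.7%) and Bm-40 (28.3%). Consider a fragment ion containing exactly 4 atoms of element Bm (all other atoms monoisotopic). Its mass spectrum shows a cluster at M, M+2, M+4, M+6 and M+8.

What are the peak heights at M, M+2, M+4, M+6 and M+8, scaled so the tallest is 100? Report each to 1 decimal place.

63.3 : 100.0 : 59.2 : 15.6 : 1.5

Expanding (0.717 + 0.283)^4:
P(M) = 0.717^4 = 0.264287
P(M+2) = 4 × 0.717^3 × 0.283^1 = 0.417257
P(M+4) = 6 × 0.717^2 × 0.283^2 = 0.247037
P(M+6) = 4 × 0.717^1 × 0.283^3 = 0.065004
P(M+8) = 0.283^4 = 0.006414
The M+2 peak is largest (0.417257); scaling to 100 gives 63.3 : 100.0 : 59.2 : 15.6 : 1.5.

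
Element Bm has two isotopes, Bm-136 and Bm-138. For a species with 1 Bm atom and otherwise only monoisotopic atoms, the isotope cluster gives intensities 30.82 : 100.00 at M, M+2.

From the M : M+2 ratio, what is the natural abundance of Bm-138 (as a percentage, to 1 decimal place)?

If p is the fraction of Bm that is Bm-136, then I(M+2)/I(M) = [C(1,1)·p^0·(1−p)] / p^1 = 1·(1−p)/p = 100.00/30.82 = 3.2446
(1−p)/p = 3.2446/1 = 3.2446  ⇒  p = 1/(1 + 3.2446) = 0.2356
Bm-136: 23.6%, Bm-138: 76.4%.

76.4%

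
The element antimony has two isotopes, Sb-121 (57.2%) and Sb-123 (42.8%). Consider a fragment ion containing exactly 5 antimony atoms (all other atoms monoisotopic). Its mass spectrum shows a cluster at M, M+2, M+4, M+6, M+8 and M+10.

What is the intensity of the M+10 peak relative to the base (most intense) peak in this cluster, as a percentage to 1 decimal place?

Binomial terms of (0.572 + 0.428)^5: M 0.0612, M+2 0.2291, M+4 0.3428, M+6 0.2565, M+8 0.0960, M+10 0.0144 → M+4 is the base peak.
P(M+4) = C(5,2) × 0.572^3 × 0.428^2 = 10 × 0.18714925 × 0.183184 = 0.342827 (base)
P(M+10) = C(5,5) × 0.572^0 × 0.428^5 = 1 × 1.0000 × 0.01436213 = 0.014362
Relative intensity = 0.014362 / 0.342827 × 100 = 4.2

4.2%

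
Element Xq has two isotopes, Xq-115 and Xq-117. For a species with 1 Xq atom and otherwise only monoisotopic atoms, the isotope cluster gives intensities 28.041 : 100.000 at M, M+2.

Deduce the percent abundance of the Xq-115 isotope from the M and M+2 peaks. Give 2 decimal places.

21.90%

Let p = fractional abundance of Xq-115. I(M+2)/I(M) = [C(1,1)·p^0·(1−p)] / p^1 = 1·(1−p)/p = 100.000/28.041 = 3.5662
(1−p)/p = 3.5662/1 = 3.5662  ⇒  p = 1/(1 + 3.5662) = 0.2190
Xq-115: 21.90%, Xq-117: 78.10%.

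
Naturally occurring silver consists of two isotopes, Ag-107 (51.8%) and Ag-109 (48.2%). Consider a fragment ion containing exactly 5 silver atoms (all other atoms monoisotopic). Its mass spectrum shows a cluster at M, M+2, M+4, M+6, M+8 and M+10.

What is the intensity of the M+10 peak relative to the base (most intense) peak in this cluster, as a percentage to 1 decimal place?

Term probabilities: M 0.0373, M+2 0.1735, M+4 0.3229, M+6 0.3005, M+8 0.1398, M+10 0.0260. Base peak = M+4.
P(M+4) = C(5,2) × 0.518^3 × 0.482^2 = 10 × 0.13899183 × 0.232324 = 0.322911 (base)
P(M+10) = C(5,5) × 0.518^0 × 0.482^5 = 1 × 1.0000 × 0.02601568 = 0.026016
Relative intensity = 0.026016 / 0.322911 × 100 = 8.1

8.1%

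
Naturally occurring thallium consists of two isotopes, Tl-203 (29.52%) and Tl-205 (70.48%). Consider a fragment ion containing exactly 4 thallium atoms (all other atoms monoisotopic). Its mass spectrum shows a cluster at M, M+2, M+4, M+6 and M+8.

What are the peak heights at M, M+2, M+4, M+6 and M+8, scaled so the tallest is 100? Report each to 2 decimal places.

Expanding (0.2952 + 0.7048)^4:
P(M) = 0.2952^4 = 0.007594
P(M+2) = 4 × 0.2952^3 × 0.7048^1 = 0.072523
P(M+4) = 6 × 0.2952^2 × 0.7048^2 = 0.259726
P(M+6) = 4 × 0.2952^1 × 0.7048^3 = 0.413403
P(M+8) = 0.7048^4 = 0.246754
The M+6 peak is largest (0.413403); scaling to 100 gives 1.84 : 17.54 : 62.83 : 100.00 : 59.69.

1.84 : 17.54 : 62.83 : 100.00 : 59.69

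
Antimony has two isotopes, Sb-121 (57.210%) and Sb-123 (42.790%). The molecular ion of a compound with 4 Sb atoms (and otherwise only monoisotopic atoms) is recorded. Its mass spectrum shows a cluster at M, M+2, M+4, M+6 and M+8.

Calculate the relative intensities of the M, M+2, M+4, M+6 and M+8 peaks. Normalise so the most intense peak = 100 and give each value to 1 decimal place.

Expanding (0.57210 + 0.42790)^4:
P(M) = 0.57210^4 = 0.107124
P(M+2) = 4 × 0.57210^3 × 0.42790^1 = 0.320493
P(M+4) = 6 × 0.57210^2 × 0.42790^2 = 0.359567
P(M+6) = 4 × 0.57210^1 × 0.42790^3 = 0.179291
P(M+8) = 0.42790^4 = 0.033525
The M+4 peak is largest (0.359567); scaling to 100 gives 29.8 : 89.1 : 100.0 : 49.9 : 9.3.

29.8 : 89.1 : 100.0 : 49.9 : 9.3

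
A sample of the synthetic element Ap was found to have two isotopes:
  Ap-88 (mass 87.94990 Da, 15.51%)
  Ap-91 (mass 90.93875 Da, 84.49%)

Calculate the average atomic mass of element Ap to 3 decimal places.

Weight each isotope mass by its fractional abundance: 0.1551 × 87.94990 + 0.8449 × 90.93875
= 13.641029 + 76.834150 = 90.475179 Da

90.475 Da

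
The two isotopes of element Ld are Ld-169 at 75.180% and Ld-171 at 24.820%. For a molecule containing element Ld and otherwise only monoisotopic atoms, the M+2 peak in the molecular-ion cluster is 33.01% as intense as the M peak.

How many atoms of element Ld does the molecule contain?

1

For n independent Ld atoms, I(M+2)/I(M) = n · (abundance Ld-171) / (abundance Ld-169) = n · 0.24820/0.75180.
n = 0.3301 × 0.75180/0.24820 = 1.00 ≈ 1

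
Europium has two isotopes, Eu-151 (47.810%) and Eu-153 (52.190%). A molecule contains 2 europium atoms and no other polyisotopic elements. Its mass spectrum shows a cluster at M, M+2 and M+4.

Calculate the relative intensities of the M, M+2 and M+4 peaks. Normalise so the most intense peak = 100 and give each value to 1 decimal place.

45.8 : 100.0 : 54.6

The 2 Eu atoms are independent, so intensities follow the terms of (0.47810 + 0.52190)^2.
P(M) = 0.47810^2 = 0.228580
P(M+2) = 2 × 0.47810^1 × 0.52190^1 = 0.499041
P(M+4) = 0.52190^2 = 0.272380
The M+2 peak is largest (0.499041); scaling to 100 gives 45.8 : 100.0 : 54.6.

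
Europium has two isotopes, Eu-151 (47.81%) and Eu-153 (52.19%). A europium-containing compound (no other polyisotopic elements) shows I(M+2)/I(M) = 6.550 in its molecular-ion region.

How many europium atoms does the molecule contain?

6

With n Eu atoms, P(M+2)/P(M) = C(n,1)·p^(n−1)q / p^n = n·q/p = n · 0.5219/0.4781.
n = 6.550 × 0.4781/0.5219 = 6.00 ≈ 6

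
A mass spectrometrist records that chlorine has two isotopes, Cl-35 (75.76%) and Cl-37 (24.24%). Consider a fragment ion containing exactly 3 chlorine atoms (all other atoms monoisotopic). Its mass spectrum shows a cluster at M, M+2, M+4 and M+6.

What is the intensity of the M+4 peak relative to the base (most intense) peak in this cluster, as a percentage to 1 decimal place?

30.7%

Binomial terms of (0.7576 + 0.2424)^3: M 0.4348, M+2 0.4174, M+4 0.1335, M+6 0.0142 → M is the base peak.
P(M) = C(3,0) × 0.7576^3 × 0.2424^0 = 1 × 0.4348304 × 1.0000 = 0.434830 (base)
P(M+4) = C(3,2) × 0.7576^1 × 0.2424^2 = 3 × 0.7576 × 0.05875776 = 0.133545
Relative intensity = 0.133545 / 0.434830 × 100 = 30.7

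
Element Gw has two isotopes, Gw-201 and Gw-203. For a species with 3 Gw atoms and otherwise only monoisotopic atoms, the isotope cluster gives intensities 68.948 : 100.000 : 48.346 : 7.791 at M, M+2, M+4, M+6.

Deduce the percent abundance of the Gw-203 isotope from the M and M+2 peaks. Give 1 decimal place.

Write p for the Gw-201 fraction. I(M+2)/I(M) = [C(3,1)·p^2·(1−p)] / p^3 = 3·(1−p)/p = 100.000/68.948 = 1.4504
(1−p)/p = 1.4504/3 = 0.4835  ⇒  p = 1/(1 + 0.4835) = 0.6741
Gw-201: 67.4%, Gw-203: 32.6%.

32.6%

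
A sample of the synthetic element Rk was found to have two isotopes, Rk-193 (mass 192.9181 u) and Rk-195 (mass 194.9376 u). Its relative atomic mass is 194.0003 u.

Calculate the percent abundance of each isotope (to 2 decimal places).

Rk-193: 46.41%, Rk-195: 53.59%

With x = fraction of Rk-193 (so Rk-195 is 1 − x):
192.9181·x + 194.9376·(1 − x) = 194.0003
(192.9181 − 194.9376)·x = 194.0003 − 194.9376
x = -0.9373 / -2.0195 = 0.46412 → 46.41% Rk-193, 53.59% Rk-195.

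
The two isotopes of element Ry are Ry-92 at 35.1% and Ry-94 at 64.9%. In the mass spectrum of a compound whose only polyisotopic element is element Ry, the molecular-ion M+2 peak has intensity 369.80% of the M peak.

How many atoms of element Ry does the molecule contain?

2

For n independent Ry atoms, I(M+2)/I(M) = n · (abundance Ry-94) / (abundance Ry-92) = n · 0.649/0.351.
n = 3.6980 × 0.351/0.649 = 2.00 ≈ 2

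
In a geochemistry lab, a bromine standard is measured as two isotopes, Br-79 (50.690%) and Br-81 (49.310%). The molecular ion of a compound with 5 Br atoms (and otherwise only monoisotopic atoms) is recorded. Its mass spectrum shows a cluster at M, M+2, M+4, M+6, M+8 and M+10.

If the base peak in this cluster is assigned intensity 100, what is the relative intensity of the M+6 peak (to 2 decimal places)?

97.28

Term probabilities: M 0.0335, M+2 0.1628, M+4 0.3167, M+6 0.3081, M+8 0.1498, M+10 0.0292. Base peak = M+4.
P(M+4) = C(5,2) × 0.50690^3 × 0.49310^2 = 10 × 0.13024674 × 0.24314761 = 0.316692 (base)
P(M+6) = C(5,3) × 0.50690^2 × 0.49310^3 = 10 × 0.25694761 × 0.11989609 = 0.308070
Relative intensity = 0.308070 / 0.316692 × 100 = 97.28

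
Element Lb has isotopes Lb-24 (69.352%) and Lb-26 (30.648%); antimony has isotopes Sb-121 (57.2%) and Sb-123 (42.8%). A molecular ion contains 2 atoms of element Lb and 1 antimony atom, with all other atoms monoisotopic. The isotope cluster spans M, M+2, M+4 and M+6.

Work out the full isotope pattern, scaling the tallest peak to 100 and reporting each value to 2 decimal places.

61.27 : 100.00 : 52.49 : 8.95

Element Lb pattern (n=2): 0.48096999 : 0.42510002 : 0.09392999
Antimony pattern (n=1): 0.5720 : 0.4280
Convolve the two distributions (both contribute in 2-u steps):
  M: 0.48096999×0.5720 = 0.275115
  M+2: 0.48096999×0.4280 + 0.42510002×0.5720 = 0.449012
  M+4: 0.42510002×0.4280 + 0.09392999×0.5720 = 0.235671
  M+6: 0.09392999×0.4280 = 0.040202
Scale to base peak (0.449012) = 100: 61.27 : 100.00 : 52.49 : 8.95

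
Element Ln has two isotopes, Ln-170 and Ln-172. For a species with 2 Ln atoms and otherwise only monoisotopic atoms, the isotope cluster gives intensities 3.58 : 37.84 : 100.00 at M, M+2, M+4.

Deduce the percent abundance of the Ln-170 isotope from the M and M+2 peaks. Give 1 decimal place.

15.9%

Let p = fractional abundance of Ln-170. I(M+2)/I(M) = [C(2,1)·p^1·(1−p)] / p^2 = 2·(1−p)/p = 37.84/3.58 = 10.5698
(1−p)/p = 10.5698/2 = 5.2849  ⇒  p = 1/(1 + 5.2849) = 0.1591
Ln-170: 15.9%, Ln-172: 84.1%.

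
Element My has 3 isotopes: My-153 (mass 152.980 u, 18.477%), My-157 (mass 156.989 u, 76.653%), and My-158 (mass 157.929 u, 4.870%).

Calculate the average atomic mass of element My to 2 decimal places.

156.29 u

Average mass = Σ (abundance × isotope mass) = 0.18477 × 152.980 + 0.76653 × 156.989 + 0.04870 × 157.929
= 28.2661 + 120.3368 + 7.6911 = 156.2940 u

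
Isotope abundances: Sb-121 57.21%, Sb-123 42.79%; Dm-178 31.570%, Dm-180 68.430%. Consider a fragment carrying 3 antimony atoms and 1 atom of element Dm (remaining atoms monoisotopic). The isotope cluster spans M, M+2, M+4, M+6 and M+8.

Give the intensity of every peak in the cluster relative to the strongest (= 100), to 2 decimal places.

Antimony pattern (n=3): 0.18724742 : 0.42015297 : 0.3142518 : 0.07834781
Element Dm pattern (n=1): 0.3157 : 0.6843
Convolve the two distributions (both contribute in 2-u steps):
  M: 0.18724742×0.3157 = 0.059114
  M+2: 0.18724742×0.6843 + 0.42015297×0.3157 = 0.260776
  M+4: 0.42015297×0.6843 + 0.3142518×0.3157 = 0.386720
  M+6: 0.3142518×0.6843 + 0.07834781×0.3157 = 0.239777
  M+8: 0.07834781×0.6843 = 0.053613
Scale to base peak (0.386720) = 100: 15.29 : 67.43 : 100.00 : 62.00 : 13.86

15.29 : 67.43 : 100.00 : 62.00 : 13.86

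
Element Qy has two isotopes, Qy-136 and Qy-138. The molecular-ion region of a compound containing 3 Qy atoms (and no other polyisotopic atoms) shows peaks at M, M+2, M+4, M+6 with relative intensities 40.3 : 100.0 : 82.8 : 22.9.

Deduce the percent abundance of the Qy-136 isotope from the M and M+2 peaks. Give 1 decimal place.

Write p for the Qy-136 fraction. I(M+2)/I(M) = [C(3,1)·p^2·(1−p)] / p^3 = 3·(1−p)/p = 100.0/40.3 = 2.4814
(1−p)/p = 2.4814/3 = 0.8271  ⇒  p = 1/(1 + 0.8271) = 0.5473
Qy-136: 54.7%, Qy-138: 45.3%.

54.7%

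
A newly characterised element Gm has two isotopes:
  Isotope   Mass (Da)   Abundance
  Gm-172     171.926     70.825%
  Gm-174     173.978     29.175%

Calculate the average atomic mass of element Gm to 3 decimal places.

172.525 Da

Average mass = Σ (abundance × isotope mass) = 0.70825 × 171.926 + 0.29175 × 173.978
= 121.7666 + 50.7581 = 172.5247 Da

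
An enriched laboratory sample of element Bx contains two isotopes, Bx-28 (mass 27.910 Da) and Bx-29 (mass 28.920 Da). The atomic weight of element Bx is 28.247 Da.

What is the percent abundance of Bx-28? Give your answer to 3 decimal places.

66.634%

With x = fraction of Bx-28 (so Bx-29 is 1 − x):
27.910·x + 28.920·(1 − x) = 28.247
(27.910 − 28.920)·x = 28.247 − 28.920
x = -0.673 / -1.010 = 0.66634 → 66.634% Bx-28, 33.366% Bx-29.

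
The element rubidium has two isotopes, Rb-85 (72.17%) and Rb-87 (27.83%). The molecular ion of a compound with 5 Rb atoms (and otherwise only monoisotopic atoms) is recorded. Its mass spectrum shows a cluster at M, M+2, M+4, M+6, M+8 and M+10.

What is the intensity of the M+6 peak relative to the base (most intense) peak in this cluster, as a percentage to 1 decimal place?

29.7%

Binomial terms of (0.7217 + 0.2783)^5: M 0.1958, M+2 0.3775, M+4 0.2911, M+6 0.1123, M+8 0.0216, M+10 0.0017 → M+2 is the base peak.
P(M+2) = C(5,1) × 0.7217^4 × 0.2783^1 = 5 × 0.27128565 × 0.2783 = 0.377494 (base)
P(M+6) = C(5,3) × 0.7217^2 × 0.2783^3 = 10 × 0.52085089 × 0.02155458 = 0.112267
Relative intensity = 0.112267 / 0.377494 × 100 = 29.7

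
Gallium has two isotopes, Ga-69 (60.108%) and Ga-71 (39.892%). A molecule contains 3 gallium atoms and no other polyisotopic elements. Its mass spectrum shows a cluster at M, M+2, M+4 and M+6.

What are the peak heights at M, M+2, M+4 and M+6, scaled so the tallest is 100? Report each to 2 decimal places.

Each Ga atom is independently Ga-69 (p = 0.60108) or Ga-71 (q = 0.39892); the cluster is the binomial expansion (p + q)^3.
P(M) = 0.60108^3 = 0.217169
P(M+2) = 3 × 0.60108^2 × 0.39892^1 = 0.432386
P(M+4) = 3 × 0.60108^1 × 0.39892^2 = 0.286963
P(M+6) = 0.39892^3 = 0.063483
The M+2 peak is largest (0.432386); scaling to 100 gives 50.23 : 100.00 : 66.37 : 14.68.

50.23 : 100.00 : 66.37 : 14.68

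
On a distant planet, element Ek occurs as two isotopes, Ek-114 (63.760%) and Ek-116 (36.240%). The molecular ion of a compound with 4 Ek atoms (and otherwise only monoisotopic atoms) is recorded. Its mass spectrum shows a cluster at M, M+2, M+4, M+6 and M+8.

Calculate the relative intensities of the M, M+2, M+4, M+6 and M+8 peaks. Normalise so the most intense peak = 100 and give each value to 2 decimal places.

43.98 : 100.00 : 85.26 : 32.31 : 4.59

The 4 Ek atoms are independent, so intensities follow the terms of (0.63760 + 0.36240)^4.
P(M) = 0.63760^4 = 0.165270
P(M+2) = 4 × 0.63760^3 × 0.36240^1 = 0.375745
P(M+4) = 6 × 0.63760^2 × 0.36240^2 = 0.320350
P(M+6) = 4 × 0.63760^1 × 0.36240^3 = 0.121387
P(M+8) = 0.36240^4 = 0.017249
The M+2 peak is largest (0.375745); scaling to 100 gives 43.98 : 100.00 : 85.26 : 32.31 : 4.59.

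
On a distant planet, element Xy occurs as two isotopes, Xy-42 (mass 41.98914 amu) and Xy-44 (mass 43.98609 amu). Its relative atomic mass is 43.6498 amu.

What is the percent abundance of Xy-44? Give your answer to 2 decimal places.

83.16%

With x = fraction of Xy-42 (so Xy-44 is 1 − x):
41.98914·x + 43.98609·(1 − x) = 43.6498
(41.98914 − 43.98609)·x = 43.6498 − 43.98609
x = -0.33629 / -1.99695 = 0.16840 → 16.84% Xy-42, 83.16% Xy-44.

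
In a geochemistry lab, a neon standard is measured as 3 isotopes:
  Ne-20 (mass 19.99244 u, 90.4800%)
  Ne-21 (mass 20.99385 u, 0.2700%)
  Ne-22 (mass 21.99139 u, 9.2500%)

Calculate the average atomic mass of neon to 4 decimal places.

The abundance-weighted mean is 0.904800 × 19.99244 + 0.002700 × 20.99385 + 0.092500 × 21.99139
= 18.089160 + 0.056683 + 2.034204 = 20.180047 u

20.1800 u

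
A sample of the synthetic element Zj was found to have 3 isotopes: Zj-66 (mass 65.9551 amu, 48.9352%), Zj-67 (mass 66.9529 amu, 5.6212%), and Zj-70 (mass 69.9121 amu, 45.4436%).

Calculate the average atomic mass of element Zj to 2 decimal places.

Average mass = Σ (abundance × isotope mass) = 0.489352 × 65.9551 + 0.056212 × 66.9529 + 0.454436 × 69.9121
= 32.27526 + 3.76356 + 31.77058 = 67.80940 amu

67.81 amu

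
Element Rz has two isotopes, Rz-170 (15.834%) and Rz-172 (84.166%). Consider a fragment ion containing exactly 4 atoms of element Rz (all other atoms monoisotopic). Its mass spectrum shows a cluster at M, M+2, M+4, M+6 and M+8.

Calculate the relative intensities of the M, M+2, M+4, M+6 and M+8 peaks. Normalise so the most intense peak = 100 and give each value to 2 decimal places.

0.13 : 2.66 : 21.24 : 75.25 : 100.00

The 4 Rz atoms are independent, so intensities follow the terms of (0.15834 + 0.84166)^4.
P(M) = 0.15834^4 = 0.000629
P(M+2) = 4 × 0.15834^3 × 0.84166^1 = 0.013365
P(M+4) = 6 × 0.15834^2 × 0.84166^2 = 0.106563
P(M+6) = 4 × 0.15834^1 × 0.84166^3 = 0.377625
P(M+8) = 0.84166^4 = 0.501819
The M+8 peak is largest (0.501819); scaling to 100 gives 0.13 : 2.66 : 21.24 : 75.25 : 100.00.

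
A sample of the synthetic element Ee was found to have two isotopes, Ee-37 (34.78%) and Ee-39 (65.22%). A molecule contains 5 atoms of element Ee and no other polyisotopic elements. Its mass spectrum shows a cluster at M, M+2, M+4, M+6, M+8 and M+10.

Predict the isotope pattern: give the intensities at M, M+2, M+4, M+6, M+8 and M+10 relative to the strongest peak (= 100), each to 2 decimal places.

1.52 : 14.22 : 53.33 : 100.00 : 93.76 : 35.16

The 5 Ee atoms are independent, so intensities follow the terms of (0.3478 + 0.6522)^5.
P(M) = 0.3478^5 = 0.005089
P(M+2) = 5 × 0.3478^4 × 0.6522^1 = 0.047717
P(M+4) = 10 × 0.3478^3 × 0.6522^2 = 0.178958
P(M+6) = 10 × 0.3478^2 × 0.6522^3 = 0.335584
P(M+8) = 5 × 0.3478^1 × 0.6522^4 = 0.314646
P(M+10) = 0.6522^5 = 0.118006
The M+6 peak is largest (0.335584); scaling to 100 gives 1.52 : 14.22 : 53.33 : 100.00 : 93.76 : 35.16.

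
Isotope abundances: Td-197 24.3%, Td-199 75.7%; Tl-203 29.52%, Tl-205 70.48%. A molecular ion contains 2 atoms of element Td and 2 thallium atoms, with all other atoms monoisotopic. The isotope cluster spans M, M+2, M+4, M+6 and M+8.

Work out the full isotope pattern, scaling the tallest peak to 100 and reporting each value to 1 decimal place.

1.2 : 13.4 : 55.2 : 100.0 : 67.6

Element Td pattern (n=2): 0.059049 : 0.367902 : 0.573049
Thallium pattern (n=2): 0.08714304 : 0.41611392 : 0.49674304
Convolve the two distributions (both contribute in 2-u steps):
  M: 0.059049×0.08714304 = 0.005146
  M+2: 0.059049×0.41611392 + 0.367902×0.08714304 = 0.056631
  M+4: 0.059049×0.49674304 + 0.367902×0.41611392 + 0.573049×0.08714304 = 0.232359
  M+6: 0.367902×0.49674304 + 0.573049×0.41611392 = 0.421206
  M+8: 0.573049×0.49674304 = 0.284658
Scale to base peak (0.421206) = 100: 1.2 : 13.4 : 55.2 : 100.0 : 67.6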